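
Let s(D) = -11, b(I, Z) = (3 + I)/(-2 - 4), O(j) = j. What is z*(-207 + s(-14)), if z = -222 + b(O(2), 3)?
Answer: 145733/3 ≈ 48578.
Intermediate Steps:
b(I, Z) = -½ - I/6 (b(I, Z) = (3 + I)/(-6) = (3 + I)*(-⅙) = -½ - I/6)
z = -1337/6 (z = -222 + (-½ - ⅙*2) = -222 + (-½ - ⅓) = -222 - ⅚ = -1337/6 ≈ -222.83)
z*(-207 + s(-14)) = -1337*(-207 - 11)/6 = -1337/6*(-218) = 145733/3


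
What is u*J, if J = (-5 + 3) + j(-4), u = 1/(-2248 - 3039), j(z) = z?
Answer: 6/5287 ≈ 0.0011349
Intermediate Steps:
u = -1/5287 (u = 1/(-5287) = -1/5287 ≈ -0.00018914)
J = -6 (J = (-5 + 3) - 4 = -2 - 4 = -6)
u*J = -1/5287*(-6) = 6/5287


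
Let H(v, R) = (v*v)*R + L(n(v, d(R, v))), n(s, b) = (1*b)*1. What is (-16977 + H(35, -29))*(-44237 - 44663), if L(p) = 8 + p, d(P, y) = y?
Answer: 4663605100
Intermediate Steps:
n(s, b) = b (n(s, b) = b*1 = b)
H(v, R) = 8 + v + R*v**2 (H(v, R) = (v*v)*R + (8 + v) = v**2*R + (8 + v) = R*v**2 + (8 + v) = 8 + v + R*v**2)
(-16977 + H(35, -29))*(-44237 - 44663) = (-16977 + (8 + 35 - 29*35**2))*(-44237 - 44663) = (-16977 + (8 + 35 - 29*1225))*(-88900) = (-16977 + (8 + 35 - 35525))*(-88900) = (-16977 - 35482)*(-88900) = -52459*(-88900) = 4663605100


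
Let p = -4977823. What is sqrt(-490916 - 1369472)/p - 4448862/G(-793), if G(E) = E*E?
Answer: -4448862/628849 - 2*I*sqrt(465097)/4977823 ≈ -7.0746 - 0.00027401*I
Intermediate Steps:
G(E) = E**2
sqrt(-490916 - 1369472)/p - 4448862/G(-793) = sqrt(-490916 - 1369472)/(-4977823) - 4448862/((-793)**2) = sqrt(-1860388)*(-1/4977823) - 4448862/628849 = (2*I*sqrt(465097))*(-1/4977823) - 4448862*1/628849 = -2*I*sqrt(465097)/4977823 - 4448862/628849 = -4448862/628849 - 2*I*sqrt(465097)/4977823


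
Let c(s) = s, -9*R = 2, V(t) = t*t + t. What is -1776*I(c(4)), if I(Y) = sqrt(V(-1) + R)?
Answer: -592*I*sqrt(2) ≈ -837.21*I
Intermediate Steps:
V(t) = t + t**2 (V(t) = t**2 + t = t + t**2)
R = -2/9 (R = -1/9*2 = -2/9 ≈ -0.22222)
I(Y) = I*sqrt(2)/3 (I(Y) = sqrt(-(1 - 1) - 2/9) = sqrt(-1*0 - 2/9) = sqrt(0 - 2/9) = sqrt(-2/9) = I*sqrt(2)/3)
-1776*I(c(4)) = -592*I*sqrt(2)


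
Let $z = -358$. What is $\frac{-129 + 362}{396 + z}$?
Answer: $\frac{233}{38} \approx 6.1316$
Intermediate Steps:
$\frac{-129 + 362}{396 + z} = \frac{-129 + 362}{396 - 358} = \frac{233}{38}$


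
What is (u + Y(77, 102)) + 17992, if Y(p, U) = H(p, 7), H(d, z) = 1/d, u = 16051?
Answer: 2621312/77 ≈ 34043.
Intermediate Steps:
H(d, z) = 1/d
Y(p, U) = 1/p
(u + Y(77, 102)) + 17992 = (16051 + 1/77) + 17992 = 1235928/77 + 17992 = 2621312/77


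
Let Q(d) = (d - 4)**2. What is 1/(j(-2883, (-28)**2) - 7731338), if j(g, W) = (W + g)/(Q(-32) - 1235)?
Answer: -61/471613717 ≈ -1.2934e-7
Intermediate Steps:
Q(d) = (-4 + d)**2
j(g, W) = W/61 + g/61 (j(g, W) = (W + g)/((-4 - 32)**2 - 1235) = (W + g)/((-36)**2 - 1235) = (W + g)/(1296 - 1235) = (W + g)/61 = (W + g)*(1/61) = W/61 + g/61)
1/(j(-2883, (-28)**2) - 7731338) = 1/(((1/61)*(-28)**2 + (1/61)*(-2883)) - 7731338) = 1/(((1/61)*784 - 2883/61) - 7731338) = 1/((784/61 - 2883/61) - 7731338) = 1/(-2099/61 - 7731338) = 1/(-471613717/61) = -61/471613717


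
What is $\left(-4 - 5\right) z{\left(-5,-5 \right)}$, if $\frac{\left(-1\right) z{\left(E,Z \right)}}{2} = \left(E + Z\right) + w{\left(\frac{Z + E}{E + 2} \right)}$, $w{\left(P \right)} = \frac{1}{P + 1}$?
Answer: $- \frac{2286}{13} \approx -175.85$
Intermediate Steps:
$w{\left(P \right)} = \frac{1}{1 + P}$
$z{\left(E,Z \right)} = - 2 E - 2 Z - \frac{2}{1 + \frac{E + Z}{2 + E}}$ ($z{\left(E,Z \right)} = - 2 \left(\left(E + Z\right) + \frac{1}{1 + \frac{Z + E}{E + 2}}\right) = - 2 \left(\left(E + Z\right) + \frac{1}{1 + \frac{E + Z}{2 + E}}\right) = - 2 \left(E + Z + \frac{1}{1 + \frac{E + Z}{2 + E}}\right) = - 2 E - 2 Z - \frac{2}{1 + \frac{E + Z}{2 + E}}$)
$\left(-4 - 5\right) z{\left(-5,-5 \right)} = \left(-4 - 5\right) \frac{2 \left(-2 - -5 + \left(\left(-1\right) \left(-5\right) - -5\right) \left(2 - 5 + 2 \left(-5\right)\right)\right)}{2 - 5 + 2 \left(-5\right)} = - 9 \frac{2 \left(-2 + 5 + \left(5 + 5\right) \left(2 - 5 - 10\right)\right)}{2 - 5 - 10} = - 9 \frac{2 \left(-2 + 5 + 10 \left(-13\right)\right)}{-13} = - 9 \cdot 2 \left(- \frac{1}{13}\right) \left(-2 + 5 - 130\right) = - 9 \cdot 2 \left(- \frac{1}{13}\right) \left(-127\right) = \left(-9\right) \frac{254}{13} = - \frac{2286}{13}$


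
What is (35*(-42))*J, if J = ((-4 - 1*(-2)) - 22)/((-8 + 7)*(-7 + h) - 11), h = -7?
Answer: 11760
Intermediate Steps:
J = -8 (J = ((-4 - 1*(-2)) - 22)/((-8 + 7)*(-7 - 7) - 11) = ((-4 + 2) - 22)/(-1*(-14) - 11) = (-2 - 22)/(14 - 11) = -24/3 = -24*⅓ = -8)
(35*(-42))*J = (35*(-42))*(-8) = -1470*(-8) = 11760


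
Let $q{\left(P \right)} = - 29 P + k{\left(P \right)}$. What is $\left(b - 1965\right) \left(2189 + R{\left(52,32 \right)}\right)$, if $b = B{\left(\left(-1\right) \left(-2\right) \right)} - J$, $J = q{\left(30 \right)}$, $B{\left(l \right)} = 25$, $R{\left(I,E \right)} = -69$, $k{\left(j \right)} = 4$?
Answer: $-2276880$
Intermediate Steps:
$q{\left(P \right)} = 4 - 29 P$ ($q{\left(P \right)} = - 29 P + 4 = 4 - 29 P$)
$J = -866$ ($J = 4 - 870 = -866$)
$b = 891$ ($b = 25 - -866 = 25 + 866 = 891$)
$\left(b - 1965\right) \left(2189 + R{\left(52,32 \right)}\right) = \left(891 - 1965\right) \left(2189 - 69\right) = \left(-1074\right) 2120 = -2276880$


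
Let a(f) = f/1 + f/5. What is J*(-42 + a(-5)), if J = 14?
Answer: -672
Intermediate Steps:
a(f) = 6*f/5 (a(f) = f*1 + f*(⅕) = f + f/5 = 6*f/5)
J*(-42 + a(-5)) = 14*(-42 + (6/5)*(-5)) = 14*(-42 - 6) = 14*(-48) = -672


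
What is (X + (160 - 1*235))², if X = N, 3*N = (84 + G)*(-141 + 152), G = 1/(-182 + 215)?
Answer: 4401604/81 ≈ 54341.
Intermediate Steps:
G = 1/33 ≈ 0.030303
N = 2773/9 (N = ((84 + 1/33)*(-141 + 152))/3 = ((2773/33)*11)/3 = (⅓)*(2773/3) = 2773/9 ≈ 308.11)
X = 2773/9 ≈ 308.11
(X + (160 - 1*235))² = (2773/9 + (160 - 1*235))² = (2773/9 + (160 - 235))² = (2773/9 - 75)² = (2098/9)² = 4401604/81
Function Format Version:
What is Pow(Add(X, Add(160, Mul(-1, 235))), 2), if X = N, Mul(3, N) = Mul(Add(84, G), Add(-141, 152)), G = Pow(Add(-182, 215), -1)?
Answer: Rational(4401604, 81) ≈ 54341.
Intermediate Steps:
G = Rational(1, 33) (G = Pow(33, -1) = Rational(1, 33) ≈ 0.030303)
N = Rational(2773, 9) (N = Mul(Rational(1, 3), Mul(Add(84, Rational(1, 33)), Add(-141, 152))) = Mul(Rational(1, 3), Mul(Rational(2773, 33), 11)) = Mul(Rational(1, 3), Rational(2773, 3)) = Rational(2773, 9) ≈ 308.11)
X = Rational(2773, 9) ≈ 308.11
Pow(Add(X, Add(160, Mul(-1, 235))), 2) = Pow(Add(Rational(2773, 9), Add(160, Mul(-1, 235))), 2) = Pow(Add(Rational(2773, 9), Add(160, -235)), 2) = Pow(Add(Rational(2773, 9), -75), 2) = Pow(Rational(2098, 9), 2) = Rational(4401604, 81)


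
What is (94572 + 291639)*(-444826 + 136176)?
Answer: -119204025150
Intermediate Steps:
(94572 + 291639)*(-444826 + 136176) = 386211*(-308650) = -119204025150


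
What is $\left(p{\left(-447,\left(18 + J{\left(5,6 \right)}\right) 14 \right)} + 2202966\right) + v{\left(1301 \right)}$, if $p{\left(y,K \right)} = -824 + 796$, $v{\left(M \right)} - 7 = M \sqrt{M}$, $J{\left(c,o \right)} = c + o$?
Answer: $2202945 + 1301 \sqrt{1301} \approx 2.2499 \cdot 10^{6}$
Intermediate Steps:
$v{\left(M \right)} = 7 + M^{\frac{3}{2}}$ ($v{\left(M \right)} = 7 + M \sqrt{M} = 7 + M^{\frac{3}{2}}$)
$p{\left(y,K \right)} = -28$
$\left(p{\left(-447,\left(18 + J{\left(5,6 \right)}\right) 14 \right)} + 2202966\right) + v{\left(1301 \right)} = \left(-28 + 2202966\right) + \left(7 + 1301^{\frac{3}{2}}\right) = 2202938 + \left(7 + 1301 \sqrt{1301}\right) = 2202945 + 1301 \sqrt{1301}$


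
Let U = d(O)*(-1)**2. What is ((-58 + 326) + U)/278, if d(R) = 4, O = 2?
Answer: 136/139 ≈ 0.97842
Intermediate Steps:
U = 4 (U = 4*(-1)**2 = 4*1 = 4)
((-58 + 326) + U)/278 = ((-58 + 326) + 4)/278 = (268 + 4)*(1/278) = 272*(1/278) = 136/139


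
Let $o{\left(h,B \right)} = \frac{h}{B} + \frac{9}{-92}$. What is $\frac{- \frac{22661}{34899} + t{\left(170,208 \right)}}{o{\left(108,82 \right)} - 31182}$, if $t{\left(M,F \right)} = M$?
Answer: $- \frac{1311362204}{241447510035} \approx -0.0054312$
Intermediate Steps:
$o{\left(h,B \right)} = - \frac{9}{92} + \frac{h}{B}$ ($o{\left(h,B \right)} = \frac{h}{B} + 9 \left(- \frac{1}{92}\right) = \frac{h}{B} - \frac{9}{92} = - \frac{9}{92} + \frac{h}{B}$)
$\frac{- \frac{22661}{34899} + t{\left(170,208 \right)}}{o{\left(108,82 \right)} - 31182} = \frac{- \frac{22661}{34899} + 170}{\left(- \frac{9}{92} + \frac{108}{82}\right) - 31182} = \frac{\left(-22661\right) \frac{1}{34899} + 170}{\left(- \frac{9}{92} + 108 \cdot \frac{1}{82}\right) - 31182} = \frac{- \frac{22661}{34899} + 170}{\left(- \frac{9}{92} + \frac{54}{41}\right) - 31182} = \frac{5910169}{34899 \left(\frac{4599}{3772} - 31182\right)} = \frac{5910169}{34899 \left(- \frac{117613905}{3772}\right)} = \frac{5910169}{34899} \left(- \frac{3772}{117613905}\right) = - \frac{1311362204}{241447510035}$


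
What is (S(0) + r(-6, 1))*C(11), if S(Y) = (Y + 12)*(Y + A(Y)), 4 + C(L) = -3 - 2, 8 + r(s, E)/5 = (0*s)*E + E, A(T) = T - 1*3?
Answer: 639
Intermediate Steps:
A(T) = -3 + T (A(T) = T - 3 = -3 + T)
r(s, E) = -40 + 5*E (r(s, E) = -40 + 5*((0*s)*E + E) = -40 + 5*(0*E + E) = -40 + 5*(0 + E) = -40 + 5*E)
C(L) = -9 (C(L) = -4 + (-3 - 2) = -4 - 5 = -9)
S(Y) = (-3 + 2*Y)*(12 + Y) (S(Y) = (Y + 12)*(Y + (-3 + Y)) = (12 + Y)*(-3 + 2*Y) = (-3 + 2*Y)*(12 + Y))
(S(0) + r(-6, 1))*C(11) = ((-36 + 2*0² + 21*0) + (-40 + 5*1))*(-9) = ((-36 + 2*0 + 0) + (-40 + 5))*(-9) = ((-36 + 0 + 0) - 35)*(-9) = (-36 - 35)*(-9) = -71*(-9) = 639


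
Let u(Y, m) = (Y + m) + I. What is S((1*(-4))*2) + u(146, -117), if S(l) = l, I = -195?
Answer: -174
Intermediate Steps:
u(Y, m) = -195 + Y + m (u(Y, m) = (Y + m) - 195 = -195 + Y + m)
S((1*(-4))*2) + u(146, -117) = (1*(-4))*2 + (-195 + 146 - 117) = -4*2 - 166 = -8 - 166 = -174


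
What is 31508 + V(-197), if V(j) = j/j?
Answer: 31509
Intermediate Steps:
V(j) = 1
31508 + V(-197) = 31508 + 1 = 31509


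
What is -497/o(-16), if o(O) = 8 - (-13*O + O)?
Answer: 497/184 ≈ 2.7011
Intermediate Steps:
o(O) = 8 + 12*O (o(O) = 8 - (-12)*O = 8 + 12*O)
-497/o(-16) = -497/(8 + 12*(-16)) = -497/(8 - 192) = -497/(-184) = -497*(-1/184) = 497/184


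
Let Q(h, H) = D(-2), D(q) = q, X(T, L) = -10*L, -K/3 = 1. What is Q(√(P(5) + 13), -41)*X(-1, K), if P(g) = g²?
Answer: -60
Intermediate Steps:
K = -3 (K = -3*1 = -3)
X(T, L) = -10*L
Q(h, H) = -2
Q(√(P(5) + 13), -41)*X(-1, K) = -(-20)*(-3) = -2*30 = -60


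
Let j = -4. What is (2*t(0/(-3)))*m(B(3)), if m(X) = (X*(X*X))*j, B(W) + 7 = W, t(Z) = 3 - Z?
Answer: 1536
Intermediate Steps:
B(W) = -7 + W
m(X) = -4*X**3 (m(X) = (X*(X*X))*(-4) = (X*X**2)*(-4) = X**3*(-4) = -4*X**3)
(2*t(0/(-3)))*m(B(3)) = (2*(3 - 0/(-3)))*(-4*(-7 + 3)**3) = (2*(3 - 0*(-1)/3))*(-4*(-4)**3) = (2*(3 - 1*0))*(-4*(-64)) = (2*(3 + 0))*256 = (2*3)*256 = 6*256 = 1536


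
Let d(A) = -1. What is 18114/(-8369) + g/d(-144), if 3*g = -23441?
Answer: 196123387/25107 ≈ 7811.5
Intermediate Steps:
g = -23441/3 (g = (⅓)*(-23441) = -23441/3 ≈ -7813.7)
18114/(-8369) + g/d(-144) = 18114/(-8369) - 23441/3/(-1) = 18114*(-1/8369) - 23441/3*(-1) = -18114/8369 + 23441/3 = 196123387/25107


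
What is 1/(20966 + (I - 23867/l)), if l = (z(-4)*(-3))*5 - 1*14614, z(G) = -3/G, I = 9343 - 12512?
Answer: 58501/1041237765 ≈ 5.6184e-5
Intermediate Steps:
I = -3169
l = -58501/4 (l = (-3/(-4)*(-3))*5 - 1*14614 = (-3*(-¼)*(-3))*5 - 14614 = ((¾)*(-3))*5 - 14614 = -9/4*5 - 14614 = -45/4 - 14614 = -58501/4 ≈ -14625.)
1/(20966 + (I - 23867/l)) = 1/(20966 + (-3169 - 23867/(-58501/4))) = 1/(20966 + (-3169 - 23867*(-4)/58501)) = 1/(20966 + (-3169 - 1*(-95468/58501))) = 1/(20966 + (-3169 + 95468/58501)) = 1/(20966 - 185294201/58501) = 1/(1041237765/58501) = 58501/1041237765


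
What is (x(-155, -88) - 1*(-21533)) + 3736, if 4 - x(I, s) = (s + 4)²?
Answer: 18217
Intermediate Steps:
x(I, s) = 4 - (4 + s)² (x(I, s) = 4 - (s + 4)² = 4 - (4 + s)²)
(x(-155, -88) - 1*(-21533)) + 3736 = ((4 - (4 - 88)²) - 1*(-21533)) + 3736 = ((4 - 1*(-84)²) + 21533) + 3736 = ((4 - 1*7056) + 21533) + 3736 = ((4 - 7056) + 21533) + 3736 = (-7052 + 21533) + 3736 = 14481 + 3736 = 18217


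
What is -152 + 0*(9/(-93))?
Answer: -152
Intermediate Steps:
-152 + 0*(9/(-93)) = -152 + 0*(9*(-1/93)) = -152 + 0*(-3/31) = -152 + 0 = -152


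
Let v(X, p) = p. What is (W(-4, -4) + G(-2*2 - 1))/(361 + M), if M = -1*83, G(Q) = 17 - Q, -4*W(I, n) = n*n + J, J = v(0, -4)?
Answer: 19/278 ≈ 0.068345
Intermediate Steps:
J = -4
W(I, n) = 1 - n**2/4 (W(I, n) = -(n*n - 4)/4 = -(n**2 - 4)/4 = -(-4 + n**2)/4 = 1 - n**2/4)
M = -83
(W(-4, -4) + G(-2*2 - 1))/(361 + M) = ((1 - 1/4*(-4)**2) + (17 - (-2*2 - 1)))/(361 - 83) = ((1 - 1/4*16) + (17 - (-4 - 1)))/278 = ((1 - 4) + (17 - 1*(-5)))*(1/278) = (-3 + (17 + 5))*(1/278) = (-3 + 22)*(1/278) = 19*(1/278) = 19/278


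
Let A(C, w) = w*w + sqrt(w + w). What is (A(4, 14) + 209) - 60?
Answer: 345 + 2*sqrt(7) ≈ 350.29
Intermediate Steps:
A(C, w) = w**2 + sqrt(2)*sqrt(w) (A(C, w) = w**2 + sqrt(2*w) = w**2 + sqrt(2)*sqrt(w))
(A(4, 14) + 209) - 60 = ((14**2 + sqrt(2)*sqrt(14)) + 209) - 60 = ((196 + 2*sqrt(7)) + 209) - 60 = (405 + 2*sqrt(7)) - 60 = 345 + 2*sqrt(7)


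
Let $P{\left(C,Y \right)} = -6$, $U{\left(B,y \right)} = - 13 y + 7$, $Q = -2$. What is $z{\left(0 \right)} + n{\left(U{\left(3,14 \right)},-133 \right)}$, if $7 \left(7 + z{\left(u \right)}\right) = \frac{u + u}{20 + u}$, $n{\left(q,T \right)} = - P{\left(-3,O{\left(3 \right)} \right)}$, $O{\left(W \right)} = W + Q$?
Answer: $-1$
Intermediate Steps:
$U{\left(B,y \right)} = 7 - 13 y$
$O{\left(W \right)} = -2 + W$ ($O{\left(W \right)} = W - 2 = -2 + W$)
$n{\left(q,T \right)} = 6$ ($n{\left(q,T \right)} = \left(-1\right) \left(-6\right) = 6$)
$z{\left(u \right)} = -7 + \frac{2 u}{7 \left(20 + u\right)}$ ($z{\left(u \right)} = -7 + \frac{\left(u + u\right) \frac{1}{20 + u}}{7} = -7 + \frac{2 u \frac{1}{20 + u}}{7} = -7 + \frac{2 u}{7 \left(20 + u\right)}$)
$z{\left(0 \right)} + n{\left(U{\left(3,14 \right)},-133 \right)} = \frac{-980 - 0}{7 \left(20 + 0\right)} + 6 = \frac{-980 + 0}{7 \cdot 20} + 6 = \frac{1}{7} \cdot \frac{1}{20} \left(-980\right) + 6 = -7 + 6 = -1$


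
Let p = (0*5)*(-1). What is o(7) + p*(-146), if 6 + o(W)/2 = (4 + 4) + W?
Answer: 18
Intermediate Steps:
o(W) = 4 + 2*W (o(W) = -12 + 2*((4 + 4) + W) = -12 + 2*(8 + W) = -12 + (16 + 2*W) = 4 + 2*W)
p = 0 (p = 0*(-1) = 0)
o(7) + p*(-146) = (4 + 2*7) + 0*(-146) = (4 + 14) + 0 = 18 + 0 = 18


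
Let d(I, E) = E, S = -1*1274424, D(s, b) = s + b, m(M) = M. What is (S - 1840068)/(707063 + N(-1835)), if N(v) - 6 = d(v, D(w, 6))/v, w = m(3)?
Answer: -2857546410/648735803 ≈ -4.4048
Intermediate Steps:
w = 3
D(s, b) = b + s
S = -1274424
N(v) = 6 + 9/v (N(v) = 6 + (6 + 3)/v = 6 + 9/v)
(S - 1840068)/(707063 + N(-1835)) = (-1274424 - 1840068)/(707063 + (6 + 9/(-1835))) = -3114492/(707063 + (6 + 9*(-1/1835))) = -3114492/(707063 + (6 - 9/1835)) = -3114492/(707063 + 11001/1835) = -3114492/1297471606/1835 = -3114492*1835/1297471606 = -2857546410/648735803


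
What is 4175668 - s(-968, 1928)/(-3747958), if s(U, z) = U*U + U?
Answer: 7825114611000/1873979 ≈ 4.1757e+6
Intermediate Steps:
s(U, z) = U + U**2 (s(U, z) = U**2 + U = U + U**2)
4175668 - s(-968, 1928)/(-3747958) = 4175668 - (-968*(1 - 968))/(-3747958) = 4175668 - (-968*(-967))*(-1)/3747958 = 4175668 - 936056*(-1)/3747958 = 4175668 - 1*(-468028/1873979) = 4175668 + 468028/1873979 = 7825114611000/1873979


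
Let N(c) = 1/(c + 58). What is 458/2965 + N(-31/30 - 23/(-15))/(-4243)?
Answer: 227359468/1471917915 ≈ 0.15446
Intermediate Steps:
N(c) = 1/(58 + c)
458/2965 + N(-31/30 - 23/(-15))/(-4243) = 458/2965 + 1/((58 + (-31/30 - 23/(-15)))*(-4243)) = 458*(1/2965) - 1/4243/(58 + (-31*1/30 - 23*(-1/15))) = 458/2965 - 1/4243/(58 + (-31/30 + 23/15)) = 458/2965 - 1/4243/(58 + ½) = 458/2965 - 1/4243/(117/2) = 458/2965 + (2/117)*(-1/4243) = 458/2965 - 2/496431 = 227359468/1471917915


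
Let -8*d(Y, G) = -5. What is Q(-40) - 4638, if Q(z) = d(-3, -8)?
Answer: -37099/8 ≈ -4637.4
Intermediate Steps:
d(Y, G) = 5/8 (d(Y, G) = -⅛*(-5) = 5/8)
Q(z) = 5/8
Q(-40) - 4638 = 5/8 - 4638 = -37099/8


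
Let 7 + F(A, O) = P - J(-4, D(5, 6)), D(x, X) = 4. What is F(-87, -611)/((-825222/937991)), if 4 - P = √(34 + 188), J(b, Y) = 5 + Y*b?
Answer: -3751964/412611 + 937991*√222/825222 ≈ 7.8425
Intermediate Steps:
P = 4 - √222 (P = 4 - √(34 + 188) = 4 - √222 ≈ -10.900)
F(A, O) = 8 - √222 (F(A, O) = -7 + ((4 - √222) - (5 + 4*(-4))) = -7 + ((4 - √222) - (5 - 16)) = -7 + ((4 - √222) - 1*(-11)) = -7 + ((4 - √222) + 11) = -7 + (15 - √222) = 8 - √222)
F(-87, -611)/((-825222/937991)) = (8 - √222)/((-825222/937991)) = (8 - √222)/((-825222*1/937991)) = (8 - √222)/(-825222/937991) = (8 - √222)*(-937991/825222) = -3751964/412611 + 937991*√222/825222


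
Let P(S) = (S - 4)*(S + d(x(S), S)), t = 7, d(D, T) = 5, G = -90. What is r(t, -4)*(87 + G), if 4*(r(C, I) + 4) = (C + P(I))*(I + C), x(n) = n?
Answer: 57/4 ≈ 14.250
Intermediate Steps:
P(S) = (-4 + S)*(5 + S) (P(S) = (S - 4)*(S + 5) = (-4 + S)*(5 + S))
r(C, I) = -4 + (C + I)*(-20 + C + I + I**2)/4 (r(C, I) = -4 + ((C + (-20 + I + I**2))*(I + C))/4 = -4 + ((-20 + C + I + I**2)*(C + I))/4 = -4 + ((C + I)*(-20 + C + I + I**2))/4 = -4 + (C + I)*(-20 + C + I + I**2)/4)
r(t, -4)*(87 + G) = (-4 + (1/4)*7**2 + (1/4)*7*(-4) + (1/4)*7*(-20 - 4 + (-4)**2) + (1/4)*(-4)*(-20 - 4 + (-4)**2))*(87 - 90) = (-4 + (1/4)*49 - 7 + (1/4)*7*(-20 - 4 + 16) + (1/4)*(-4)*(-20 - 4 + 16))*(-3) = (-4 + 49/4 - 7 + (1/4)*7*(-8) + (1/4)*(-4)*(-8))*(-3) = (-4 + 49/4 - 7 - 14 + 8)*(-3) = -19/4*(-3) = 57/4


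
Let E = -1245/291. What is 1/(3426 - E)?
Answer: 97/332737 ≈ 0.00029152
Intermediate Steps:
E = -415/97 (E = -1245*1/291 = -415/97 ≈ -4.2784)
1/(3426 - E) = 1/(3426 - 1*(-415/97)) = 1/(3426 + 415/97) = 1/(332737/97) = 97/332737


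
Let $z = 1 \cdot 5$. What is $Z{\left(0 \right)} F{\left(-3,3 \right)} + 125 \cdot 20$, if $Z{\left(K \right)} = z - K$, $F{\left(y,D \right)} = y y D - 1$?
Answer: $2630$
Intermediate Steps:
$z = 5$
$F{\left(y,D \right)} = -1 + D y^{2}$ ($F{\left(y,D \right)} = y^{2} D - 1 = D y^{2} - 1 = -1 + D y^{2}$)
$Z{\left(K \right)} = 5 - K$
$Z{\left(0 \right)} F{\left(-3,3 \right)} + 125 \cdot 20 = \left(5 - 0\right) \left(-1 + 3 \left(-3\right)^{2}\right) + 125 \cdot 20 = \left(5 + 0\right) \left(-1 + 3 \cdot 9\right) + 2500 = 5 \left(-1 + 27\right) + 2500 = 5 \cdot 26 + 2500 = 130 + 2500 = 2630$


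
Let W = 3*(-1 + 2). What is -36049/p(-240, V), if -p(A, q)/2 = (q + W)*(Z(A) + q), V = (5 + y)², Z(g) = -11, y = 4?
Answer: 36049/11760 ≈ 3.0654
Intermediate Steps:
W = 3 (W = 3*1 = 3)
V = 81 (V = (5 + 4)² = 9² = 81)
p(A, q) = -2*(-11 + q)*(3 + q) (p(A, q) = -2*(q + 3)*(-11 + q) = -2*(3 + q)*(-11 + q) = -2*(-11 + q)*(3 + q))
-36049/p(-240, V) = -36049/(66 - 2*81² + 16*81) = -36049/(66 - 2*6561 + 1296) = -36049/(66 - 13122 + 1296) = -36049/(-11760) = -36049*(-1/11760) = 36049/11760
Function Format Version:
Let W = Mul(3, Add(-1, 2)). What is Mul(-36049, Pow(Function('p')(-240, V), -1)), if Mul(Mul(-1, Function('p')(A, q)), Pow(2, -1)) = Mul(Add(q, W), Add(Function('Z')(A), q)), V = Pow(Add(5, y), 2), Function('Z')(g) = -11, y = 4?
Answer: Rational(36049, 11760) ≈ 3.0654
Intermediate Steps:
W = 3 (W = Mul(3, 1) = 3)
V = 81 (V = Pow(Add(5, 4), 2) = Pow(9, 2) = 81)
Function('p')(A, q) = Mul(-2, Add(-11, q), Add(3, q)) (Function('p')(A, q) = Mul(-2, Mul(Add(q, 3), Add(-11, q))) = Mul(-2, Mul(Add(3, q), Add(-11, q))) = Mul(-2, Mul(Add(-11, q), Add(3, q))) = Mul(-2, Add(-11, q), Add(3, q)))
Mul(-36049, Pow(Function('p')(-240, V), -1)) = Mul(-36049, Pow(Add(66, Mul(-2, Pow(81, 2)), Mul(16, 81)), -1)) = Mul(-36049, Pow(Add(66, Mul(-2, 6561), 1296), -1)) = Mul(-36049, Pow(Add(66, -13122, 1296), -1)) = Mul(-36049, Pow(-11760, -1)) = Mul(-36049, Rational(-1, 11760)) = Rational(36049, 11760)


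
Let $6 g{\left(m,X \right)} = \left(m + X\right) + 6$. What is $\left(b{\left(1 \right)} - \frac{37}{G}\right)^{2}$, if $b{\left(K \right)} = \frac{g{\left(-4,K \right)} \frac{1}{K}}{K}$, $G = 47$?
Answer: $\frac{729}{8836} \approx 0.082503$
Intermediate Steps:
$g{\left(m,X \right)} = 1 + \frac{X}{6} + \frac{m}{6}$ ($g{\left(m,X \right)} = \frac{\left(m + X\right) + 6}{6} = \frac{\left(X + m\right) + 6}{6} = \frac{6 + X + m}{6} = 1 + \frac{X}{6} + \frac{m}{6}$)
$b{\left(K \right)} = \frac{\frac{1}{3} + \frac{K}{6}}{K^{2}}$ ($b{\left(K \right)} = \frac{\left(1 + \frac{K}{6} + \frac{1}{6} \left(-4\right)\right) \frac{1}{K}}{K} = \frac{\left(1 + \frac{K}{6} - \frac{2}{3}\right) \frac{1}{K}}{K} = \frac{\left(\frac{1}{3} + \frac{K}{6}\right) \frac{1}{K}}{K} = \frac{\frac{1}{K} \left(\frac{1}{3} + \frac{K}{6}\right)}{K} = \frac{\frac{1}{3} + \frac{K}{6}}{K^{2}}$)
$\left(b{\left(1 \right)} - \frac{37}{G}\right)^{2} = \left(\frac{2 + 1}{6 \cdot 1} - \frac{37}{47}\right)^{2} = \left(\frac{1}{6} \cdot 1 \cdot 3 - \frac{37}{47}\right)^{2} = \left(\frac{1}{2} - \frac{37}{47}\right)^{2} = \left(- \frac{27}{94}\right)^{2} = \frac{729}{8836}$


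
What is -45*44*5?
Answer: -9900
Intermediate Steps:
-45*44*5 = -1980*5 = -9900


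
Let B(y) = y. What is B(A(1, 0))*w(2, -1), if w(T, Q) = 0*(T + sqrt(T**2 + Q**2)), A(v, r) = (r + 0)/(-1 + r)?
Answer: 0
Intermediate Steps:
A(v, r) = r/(-1 + r)
w(T, Q) = 0 (w(T, Q) = 0*(T + sqrt(Q**2 + T**2)) = 0)
B(A(1, 0))*w(2, -1) = (0/(-1 + 0))*0 = (0/(-1))*0 = (0*(-1))*0 = 0*0 = 0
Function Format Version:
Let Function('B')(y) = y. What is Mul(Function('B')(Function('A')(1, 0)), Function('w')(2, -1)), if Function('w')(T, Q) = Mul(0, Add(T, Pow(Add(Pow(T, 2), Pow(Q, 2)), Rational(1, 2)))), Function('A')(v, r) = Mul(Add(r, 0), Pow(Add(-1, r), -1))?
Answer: 0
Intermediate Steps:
Function('A')(v, r) = Mul(r, Pow(Add(-1, r), -1))
Function('w')(T, Q) = 0 (Function('w')(T, Q) = Mul(0, Add(T, Pow(Add(Pow(Q, 2), Pow(T, 2)), Rational(1, 2)))) = 0)
Mul(Function('B')(Function('A')(1, 0)), Function('w')(2, -1)) = Mul(Mul(0, Pow(Add(-1, 0), -1)), 0) = Mul(Mul(0, Pow(-1, -1)), 0) = Mul(Mul(0, -1), 0) = Mul(0, 0) = 0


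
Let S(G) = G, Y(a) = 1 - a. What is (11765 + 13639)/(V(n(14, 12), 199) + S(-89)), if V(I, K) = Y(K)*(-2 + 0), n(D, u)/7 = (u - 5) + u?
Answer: 25404/307 ≈ 82.749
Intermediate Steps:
n(D, u) = -35 + 14*u (n(D, u) = 7*((u - 5) + u) = 7*((-5 + u) + u) = 7*(-5 + 2*u) = -35 + 14*u)
V(I, K) = -2 + 2*K (V(I, K) = (1 - K)*(-2 + 0) = (1 - K)*(-2) = -2 + 2*K)
(11765 + 13639)/(V(n(14, 12), 199) + S(-89)) = (11765 + 13639)/((-2 + 2*199) - 89) = 25404/((-2 + 398) - 89) = 25404/(396 - 89) = 25404/307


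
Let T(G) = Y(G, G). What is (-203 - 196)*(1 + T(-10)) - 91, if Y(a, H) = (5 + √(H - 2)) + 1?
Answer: -2884 - 798*I*√3 ≈ -2884.0 - 1382.2*I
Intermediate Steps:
Y(a, H) = 6 + √(-2 + H) (Y(a, H) = (5 + √(-2 + H)) + 1 = 6 + √(-2 + H))
T(G) = 6 + √(-2 + G)
(-203 - 196)*(1 + T(-10)) - 91 = (-203 - 196)*(1 + (6 + √(-2 - 10))) - 91 = -399*(1 + (6 + √(-12))) - 91 = -399*(1 + (6 + 2*I*√3)) - 91 = -399*(7 + 2*I*√3) - 91 = (-2793 - 798*I*√3) - 91 = -2884 - 798*I*√3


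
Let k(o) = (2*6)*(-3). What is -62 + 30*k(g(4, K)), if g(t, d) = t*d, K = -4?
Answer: -1142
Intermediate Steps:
g(t, d) = d*t
k(o) = -36 (k(o) = 12*(-3) = -36)
-62 + 30*k(g(4, K)) = -62 + 30*(-36) = -62 - 1080 = -1142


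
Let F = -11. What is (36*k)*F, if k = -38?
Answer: 15048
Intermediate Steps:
(36*k)*F = (36*(-38))*(-11) = -1368*(-11) = 15048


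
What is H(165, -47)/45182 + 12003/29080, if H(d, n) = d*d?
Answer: 667011273/656946280 ≈ 1.0153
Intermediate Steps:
H(d, n) = d**2
H(165, -47)/45182 + 12003/29080 = 165**2/45182 + 12003/29080 = 27225*(1/45182) + 12003*(1/29080) = 27225/45182 + 12003/29080 = 667011273/656946280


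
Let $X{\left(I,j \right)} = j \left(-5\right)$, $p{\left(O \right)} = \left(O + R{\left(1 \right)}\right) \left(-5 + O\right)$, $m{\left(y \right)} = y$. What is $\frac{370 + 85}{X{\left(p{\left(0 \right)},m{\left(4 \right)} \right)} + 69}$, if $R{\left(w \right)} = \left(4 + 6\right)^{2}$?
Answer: $\frac{65}{7} \approx 9.2857$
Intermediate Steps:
$R{\left(w \right)} = 100$ ($R{\left(w \right)} = 10^{2} = 100$)
$p{\left(O \right)} = \left(-5 + O\right) \left(100 + O\right)$ ($p{\left(O \right)} = \left(O + 100\right) \left(-5 + O\right) = \left(100 + O\right) \left(-5 + O\right) = \left(-5 + O\right) \left(100 + O\right)$)
$X{\left(I,j \right)} = - 5 j$
$\frac{370 + 85}{X{\left(p{\left(0 \right)},m{\left(4 \right)} \right)} + 69} = \frac{370 + 85}{\left(-5\right) 4 + 69} = \frac{455}{-20 + 69} = \frac{455}{49} = 455 \cdot \frac{1}{49} = \frac{65}{7}$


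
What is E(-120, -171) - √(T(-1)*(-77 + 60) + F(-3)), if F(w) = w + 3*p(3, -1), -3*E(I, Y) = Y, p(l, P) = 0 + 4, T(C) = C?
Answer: 57 - √26 ≈ 51.901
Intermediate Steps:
p(l, P) = 4
E(I, Y) = -Y/3
F(w) = 12 + w (F(w) = w + 3*4 = w + 12 = 12 + w)
E(-120, -171) - √(T(-1)*(-77 + 60) + F(-3)) = -⅓*(-171) - √(-(-77 + 60) + (12 - 3)) = 57 - √(-1*(-17) + 9) = 57 - √(17 + 9) = 57 - √26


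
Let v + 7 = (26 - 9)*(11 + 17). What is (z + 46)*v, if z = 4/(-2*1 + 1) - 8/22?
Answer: 214802/11 ≈ 19527.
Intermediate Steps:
v = 469 (v = -7 + (26 - 9)*(11 + 17) = -7 + 17*28 = -7 + 476 = 469)
z = -48/11 (z = 4/(-2 + 1) - 8*1/22 = 4/(-1) - 4/11 = 4*(-1) - 4/11 = -4 - 4/11 = -48/11 ≈ -4.3636)
(z + 46)*v = (-48/11 + 46)*469 = (458/11)*469 = 214802/11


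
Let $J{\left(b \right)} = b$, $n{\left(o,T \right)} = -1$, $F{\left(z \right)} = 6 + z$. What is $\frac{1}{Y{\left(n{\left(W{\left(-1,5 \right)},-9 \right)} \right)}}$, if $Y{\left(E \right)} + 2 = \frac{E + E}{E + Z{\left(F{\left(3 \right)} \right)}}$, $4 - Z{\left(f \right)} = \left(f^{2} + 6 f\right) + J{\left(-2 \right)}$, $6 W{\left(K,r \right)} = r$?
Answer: $- \frac{65}{129} \approx -0.50388$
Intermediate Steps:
$W{\left(K,r \right)} = \frac{r}{6}$
$Z{\left(f \right)} = 6 - f^{2} - 6 f$ ($Z{\left(f \right)} = 4 - \left(\left(f^{2} + 6 f\right) - 2\right) = 4 - \left(-2 + f^{2} + 6 f\right) = 6 - f^{2} - 6 f$)
$Y{\left(E \right)} = -2 + \frac{2 E}{-129 + E}$ ($Y{\left(E \right)} = -2 + \frac{E + E}{E - \left(-6 + \left(6 + 3\right)^{2} + 6 \left(6 + 3\right)\right)} = -2 + \frac{2 E}{E - 129} = -2 + \frac{2 E}{-129 + E}$)
$\frac{1}{Y{\left(n{\left(W{\left(-1,5 \right)},-9 \right)} \right)}} = \frac{1}{258 \frac{1}{-129 - 1}} = \frac{1}{258 \frac{1}{-130}} = \frac{1}{258 \left(- \frac{1}{130}\right)} = \frac{1}{- \frac{129}{65}} = - \frac{65}{129}$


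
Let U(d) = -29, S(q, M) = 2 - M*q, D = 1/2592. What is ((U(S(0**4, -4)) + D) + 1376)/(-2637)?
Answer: -3491425/6835104 ≈ -0.51081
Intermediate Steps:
D = 1/2592 ≈ 0.00038580
S(q, M) = 2 - M*q
((U(S(0**4, -4)) + D) + 1376)/(-2637) = ((-29 + 1/2592) + 1376)/(-2637) = (-75167/2592 + 1376)*(-1/2637) = (3491425/2592)*(-1/2637) = -3491425/6835104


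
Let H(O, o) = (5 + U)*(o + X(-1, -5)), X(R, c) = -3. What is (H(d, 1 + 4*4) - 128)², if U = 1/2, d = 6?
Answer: 2601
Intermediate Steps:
U = ½ (U = 1*(½) = ½ ≈ 0.50000)
H(O, o) = -33/2 + 11*o/2 (H(O, o) = (5 + ½)*(o - 3) = 11*(-3 + o)/2 = -33/2 + 11*o/2)
(H(d, 1 + 4*4) - 128)² = ((-33/2 + 11*(1 + 4*4)/2) - 128)² = ((-33/2 + 11*(1 + 16)/2) - 128)² = ((-33/2 + (11/2)*17) - 128)² = ((-33/2 + 187/2) - 128)² = (77 - 128)² = (-51)² = 2601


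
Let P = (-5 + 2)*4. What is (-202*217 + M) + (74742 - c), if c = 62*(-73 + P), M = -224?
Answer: 35954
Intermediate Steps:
P = -12 (P = -3*4 = -12)
c = -5270 (c = 62*(-73 - 12) = 62*(-85) = -5270)
(-202*217 + M) + (74742 - c) = (-202*217 - 224) + (74742 - 1*(-5270)) = (-43834 - 224) + (74742 + 5270) = -44058 + 80012 = 35954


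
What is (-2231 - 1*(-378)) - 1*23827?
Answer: -25680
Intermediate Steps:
(-2231 - 1*(-378)) - 1*23827 = (-2231 + 378) - 23827 = -1853 - 23827 = -25680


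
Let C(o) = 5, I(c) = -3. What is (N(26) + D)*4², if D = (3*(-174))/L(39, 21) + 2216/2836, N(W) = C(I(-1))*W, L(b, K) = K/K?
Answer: -4437984/709 ≈ -6259.5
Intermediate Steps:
L(b, K) = 1
N(W) = 5*W
D = -369544/709 (D = (3*(-174))/1 + 2216/2836 = -522*1 + 2216*(1/2836) = -522 + 554/709 = -369544/709 ≈ -521.22)
(N(26) + D)*4² = (5*26 - 369544/709)*4² = (130 - 369544/709)*16 = -277374/709*16 = -4437984/709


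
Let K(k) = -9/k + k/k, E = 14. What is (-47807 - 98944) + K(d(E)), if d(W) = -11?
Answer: -1614241/11 ≈ -1.4675e+5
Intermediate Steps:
K(k) = 1 - 9/k (K(k) = -9/k + 1 = 1 - 9/k)
(-47807 - 98944) + K(d(E)) = (-47807 - 98944) + (-9 - 11)/(-11) = -146751 - 1/11*(-20) = -146751 + 20/11 = -1614241/11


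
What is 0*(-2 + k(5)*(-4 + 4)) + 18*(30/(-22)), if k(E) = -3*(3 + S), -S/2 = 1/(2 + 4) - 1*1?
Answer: -270/11 ≈ -24.545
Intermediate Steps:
S = 5/3 (S = -2*(1/(2 + 4) - 1*1) = -2*(1/6 - 1) = -2*(-5/6) = 5/3 ≈ 1.6667)
k(E) = -14 (k(E) = -3*(3 + 5/3) = -3*14/3 = -14)
0*(-2 + k(5)*(-4 + 4)) + 18*(30/(-22)) = 0*(-2 - 14*(-4 + 4)) + 18*(30/(-22)) = 0*(-2 - 14*0) + 18*(30*(-1/22)) = 0*(-2 + 0) + 18*(-15/11) = 0*(-2) - 270/11 = 0 - 270/11 = -270/11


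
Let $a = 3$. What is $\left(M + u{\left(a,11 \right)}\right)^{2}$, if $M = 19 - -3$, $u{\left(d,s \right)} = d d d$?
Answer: $2401$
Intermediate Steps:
$u{\left(d,s \right)} = d^{3}$ ($u{\left(d,s \right)} = d^{2} d = d^{3}$)
$M = 22$ ($M = 19 + 3 = 22$)
$\left(M + u{\left(a,11 \right)}\right)^{2} = \left(22 + 3^{3}\right)^{2} = \left(22 + 27\right)^{2} = 49^{2} = 2401$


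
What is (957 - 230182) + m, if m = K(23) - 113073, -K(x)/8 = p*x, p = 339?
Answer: -404674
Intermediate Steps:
K(x) = -2712*x
m = -175449 (m = -2712*23 - 113073 = -62376 - 113073 = -175449)
(957 - 230182) + m = (957 - 230182) - 175449 = -229225 - 175449 = -404674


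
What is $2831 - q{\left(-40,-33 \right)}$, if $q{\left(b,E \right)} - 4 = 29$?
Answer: $2798$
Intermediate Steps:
$q{\left(b,E \right)} = 33$ ($q{\left(b,E \right)} = 4 + 29 = 33$)
$2831 - q{\left(-40,-33 \right)} = 2831 - 33 = 2798$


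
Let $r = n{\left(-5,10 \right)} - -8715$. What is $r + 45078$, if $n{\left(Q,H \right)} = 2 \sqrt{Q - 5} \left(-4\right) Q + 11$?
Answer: $53804 + 40 i \sqrt{10} \approx 53804.0 + 126.49 i$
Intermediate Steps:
$n{\left(Q,H \right)} = 11 - 8 Q \sqrt{-5 + Q}$ ($n{\left(Q,H \right)} = 2 \sqrt{-5 + Q} \left(-4\right) Q + 11 = - 8 \sqrt{-5 + Q} Q + 11 = - 8 Q \sqrt{-5 + Q} + 11 = 11 - 8 Q \sqrt{-5 + Q}$)
$r = 8726 + 40 i \sqrt{10}$ ($r = \left(11 - - 40 \sqrt{-5 - 5}\right) - -8715 = \left(11 - - 40 \sqrt{-10}\right) + 8715 = \left(11 - - 40 i \sqrt{10}\right) + 8715 = \left(11 + 40 i \sqrt{10}\right) + 8715 = 8726 + 40 i \sqrt{10} \approx 8726.0 + 126.49 i$)
$r + 45078 = \left(8726 + 40 i \sqrt{10}\right) + 45078 = 53804 + 40 i \sqrt{10}$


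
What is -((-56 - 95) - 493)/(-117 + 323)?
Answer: 322/103 ≈ 3.1262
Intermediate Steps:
-((-56 - 95) - 493)/(-117 + 323) = -(-151 - 493)/206 = -(-644)/206 = -1*(-322/103) = 322/103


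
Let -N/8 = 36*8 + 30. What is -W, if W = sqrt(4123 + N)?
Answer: -sqrt(1579) ≈ -39.737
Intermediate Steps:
N = -2544 (N = -8*(36*8 + 30) = -8*(288 + 30) = -8*318 = -2544)
W = sqrt(1579) (W = sqrt(4123 - 2544) = sqrt(1579) ≈ 39.737)
-W = -sqrt(1579)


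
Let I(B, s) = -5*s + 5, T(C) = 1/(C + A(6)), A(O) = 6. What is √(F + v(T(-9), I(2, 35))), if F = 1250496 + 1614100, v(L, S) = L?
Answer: √25781361/3 ≈ 1692.5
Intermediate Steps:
T(C) = 1/(6 + C) (T(C) = 1/(C + 6) = 1/(6 + C))
I(B, s) = 5 - 5*s
F = 2864596
√(F + v(T(-9), I(2, 35))) = √(2864596 + 1/(6 - 9)) = √(2864596 + 1/(-3)) = √(2864596 - ⅓) = √(8593787/3) = √25781361/3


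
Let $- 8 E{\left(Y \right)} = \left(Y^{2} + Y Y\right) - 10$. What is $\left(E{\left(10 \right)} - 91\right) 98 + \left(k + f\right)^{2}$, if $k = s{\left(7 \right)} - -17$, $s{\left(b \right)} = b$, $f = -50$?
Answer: $- \frac{21139}{2} \approx -10570.0$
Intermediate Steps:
$k = 24$ ($k = 7 - -17 = 7 + 17 = 24$)
$E{\left(Y \right)} = \frac{5}{4} - \frac{Y^{2}}{4}$ ($E{\left(Y \right)} = - \frac{\left(Y^{2} + Y Y\right) - 10}{8} = - \frac{\left(Y^{2} + Y^{2}\right) - 10}{8} = - \frac{2 Y^{2} - 10}{8} = - \frac{-10 + 2 Y^{2}}{8} = \frac{5}{4} - \frac{Y^{2}}{4}$)
$\left(E{\left(10 \right)} - 91\right) 98 + \left(k + f\right)^{2} = \left(\left(\frac{5}{4} - \frac{10^{2}}{4}\right) - 91\right) 98 + \left(24 - 50\right)^{2} = \left(\left(\frac{5}{4} - 25\right) - 91\right) 98 + \left(-26\right)^{2} = \left(\left(\frac{5}{4} - 25\right) - 91\right) 98 + 676 = \left(- \frac{95}{4} - 91\right) 98 + 676 = \left(- \frac{459}{4}\right) 98 + 676 = - \frac{22491}{2} + 676 = - \frac{21139}{2}$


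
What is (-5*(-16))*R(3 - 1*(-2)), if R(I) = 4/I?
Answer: 64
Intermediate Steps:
(-5*(-16))*R(3 - 1*(-2)) = (-5*(-16))*(4/(3 - 1*(-2))) = 80*(4/(3 + 2)) = 80*(4/5) = 80*(4*(⅕)) = 80*(⅘) = 64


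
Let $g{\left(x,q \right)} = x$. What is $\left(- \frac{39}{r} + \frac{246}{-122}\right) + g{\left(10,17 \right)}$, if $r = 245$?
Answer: $\frac{116936}{14945} \approx 7.8244$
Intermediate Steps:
$\left(- \frac{39}{r} + \frac{246}{-122}\right) + g{\left(10,17 \right)} = \left(- \frac{39}{245} + \frac{246}{-122}\right) + 10 = \left(\left(-39\right) \frac{1}{245} + 246 \left(- \frac{1}{122}\right)\right) + 10 = \left(- \frac{39}{245} - \frac{123}{61}\right) + 10 = - \frac{32514}{14945} + 10 = \frac{116936}{14945}$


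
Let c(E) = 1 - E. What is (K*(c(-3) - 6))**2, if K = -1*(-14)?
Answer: 784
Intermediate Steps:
K = 14
(K*(c(-3) - 6))**2 = (14*((1 - 1*(-3)) - 6))**2 = (14*((1 + 3) - 6))**2 = (14*(4 - 6))**2 = (14*(-2))**2 = (-28)**2 = 784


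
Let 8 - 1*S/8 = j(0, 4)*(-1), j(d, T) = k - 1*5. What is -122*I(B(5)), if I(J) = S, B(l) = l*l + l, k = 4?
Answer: -6832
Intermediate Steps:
j(d, T) = -1 (j(d, T) = 4 - 1*5 = 4 - 5 = -1)
B(l) = l + l² (B(l) = l² + l = l + l²)
S = 56 (S = 64 - (-8)*(-1) = 64 - 8*1 = 64 - 8 = 56)
I(J) = 56
-122*I(B(5)) = -122*56 = -6832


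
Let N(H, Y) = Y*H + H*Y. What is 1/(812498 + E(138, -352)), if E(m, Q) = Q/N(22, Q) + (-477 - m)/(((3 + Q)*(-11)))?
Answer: 15356/12476717177 ≈ 1.2308e-6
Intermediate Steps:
N(H, Y) = 2*H*Y (N(H, Y) = H*Y + H*Y = 2*H*Y)
E(m, Q) = 1/44 + (-477 - m)/(-33 - 11*Q) (E(m, Q) = Q/((2*22*Q)) + (-477 - m)/(((3 + Q)*(-11))) = Q/((44*Q)) + (-477 - m)/(-33 - 11*Q) = Q*(1/(44*Q)) + (-477 - m)/(-33 - 11*Q) = 1/44 + (-477 - m)/(-33 - 11*Q))
1/(812498 + E(138, -352)) = 1/(812498 + (1911 - 352 + 4*138)/(44*(3 - 352))) = 1/(812498 + (1/44)*(1911 - 352 + 552)/(-349)) = 1/(812498 + (1/44)*(-1/349)*2111) = 1/(812498 - 2111/15356) = 1/(12476717177/15356) = 15356/12476717177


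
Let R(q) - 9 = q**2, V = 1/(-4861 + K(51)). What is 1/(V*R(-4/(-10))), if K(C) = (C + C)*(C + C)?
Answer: 138575/229 ≈ 605.13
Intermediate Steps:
K(C) = 4*C**2 (K(C) = (2*C)*(2*C) = 4*C**2)
V = 1/5543 (V = 1/(-4861 + 4*51**2) = 1/(-4861 + 4*2601) = 1/(-4861 + 10404) = 1/5543 ≈ 0.00018041)
R(q) = 9 + q**2
1/(V*R(-4/(-10))) = 1/((9 + (-4/(-10))**2)/5543) = 1/((9 + (-4*(-1/10))**2)/5543) = 1/((9 + (2/5)**2)/5543) = 1/((9 + 4/25)/5543) = 1/((1/5543)*(229/25)) = 1/(229/138575) = 138575/229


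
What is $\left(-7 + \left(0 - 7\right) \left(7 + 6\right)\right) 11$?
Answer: $-1078$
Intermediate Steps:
$\left(-7 + \left(0 - 7\right) \left(7 + 6\right)\right) 11 = \left(-7 - 91\right) 11 = \left(-98\right) 11 = -1078$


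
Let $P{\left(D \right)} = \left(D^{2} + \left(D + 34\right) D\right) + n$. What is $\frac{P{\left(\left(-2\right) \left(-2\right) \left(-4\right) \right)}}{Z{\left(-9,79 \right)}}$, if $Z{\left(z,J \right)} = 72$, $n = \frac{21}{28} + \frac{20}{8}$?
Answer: $- \frac{115}{288} \approx -0.39931$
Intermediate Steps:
$n = \frac{13}{4}$ ($n = 21 \cdot \frac{1}{28} + 20 \cdot \frac{1}{8} = \frac{3}{4} + \frac{5}{2} = \frac{13}{4} \approx 3.25$)
$P{\left(D \right)} = \frac{13}{4} + D^{2} + D \left(34 + D\right)$ ($P{\left(D \right)} = \left(D^{2} + \left(D + 34\right) D\right) + \frac{13}{4} = \left(D^{2} + \left(34 + D\right) D\right) + \frac{13}{4} = \left(D^{2} + D \left(34 + D\right)\right) + \frac{13}{4} = \frac{13}{4} + D^{2} + D \left(34 + D\right)$)
$\frac{P{\left(\left(-2\right) \left(-2\right) \left(-4\right) \right)}}{Z{\left(-9,79 \right)}} = \frac{\frac{13}{4} + 2 \left(\left(-2\right) \left(-2\right) \left(-4\right)\right)^{2} + 34 \left(-2\right) \left(-2\right) \left(-4\right)}{72} = \left(\frac{13}{4} + 2 \left(4 \left(-4\right)\right)^{2} + 34 \cdot 4 \left(-4\right)\right) \frac{1}{72} = \left(\frac{13}{4} + 2 \left(-16\right)^{2} + 34 \left(-16\right)\right) \frac{1}{72} = \left(\frac{13}{4} + 2 \cdot 256 - 544\right) \frac{1}{72} = \left(\frac{13}{4} + 512 - 544\right) \frac{1}{72} = \left(- \frac{115}{4}\right) \frac{1}{72} = - \frac{115}{288}$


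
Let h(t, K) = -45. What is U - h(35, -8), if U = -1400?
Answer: -1355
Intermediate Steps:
U - h(35, -8) = -1400 - 1*(-45) = -1400 + 45 = -1355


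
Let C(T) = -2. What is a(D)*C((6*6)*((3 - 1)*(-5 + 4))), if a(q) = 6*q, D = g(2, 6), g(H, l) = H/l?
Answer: -4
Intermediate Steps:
D = ⅓ (D = 2/6 = 2*(⅙) = ⅓ ≈ 0.33333)
a(D)*C((6*6)*((3 - 1)*(-5 + 4))) = (6*(⅓))*(-2) = 2*(-2) = -4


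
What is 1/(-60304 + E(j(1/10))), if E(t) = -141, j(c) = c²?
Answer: -1/60445 ≈ -1.6544e-5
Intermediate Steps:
1/(-60304 + E(j(1/10))) = 1/(-60304 - 141) = 1/(-60445) = -1/60445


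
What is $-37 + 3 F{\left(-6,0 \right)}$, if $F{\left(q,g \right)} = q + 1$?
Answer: $-52$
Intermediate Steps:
$F{\left(q,g \right)} = 1 + q$
$-37 + 3 F{\left(-6,0 \right)} = -37 + 3 \left(1 - 6\right) = -37 + 3 \left(-5\right) = -37 - 15 = -52$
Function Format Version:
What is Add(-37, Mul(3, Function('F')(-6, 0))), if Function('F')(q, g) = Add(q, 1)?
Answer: -52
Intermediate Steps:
Function('F')(q, g) = Add(1, q)
Add(-37, Mul(3, Function('F')(-6, 0))) = Add(-37, Mul(3, Add(1, -6))) = Add(-37, Mul(3, -5)) = Add(-37, -15) = -52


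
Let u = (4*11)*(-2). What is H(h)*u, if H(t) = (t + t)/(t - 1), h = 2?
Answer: -352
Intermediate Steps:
H(t) = 2*t/(-1 + t) (H(t) = (2*t)/(-1 + t) = 2*t/(-1 + t))
u = -88 (u = 44*(-2) = -88)
H(h)*u = (2*2/(-1 + 2))*(-88) = (2*2/1)*(-88) = (2*2*1)*(-88) = 4*(-88) = -352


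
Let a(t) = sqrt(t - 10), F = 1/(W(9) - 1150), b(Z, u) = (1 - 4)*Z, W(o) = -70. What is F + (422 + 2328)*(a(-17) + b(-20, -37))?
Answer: 201299999/1220 + 8250*I*sqrt(3) ≈ 1.65e+5 + 14289.0*I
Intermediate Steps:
b(Z, u) = -3*Z
F = -1/1220 (F = 1/(-70 - 1150) = 1/(-1220) = -1/1220 ≈ -0.00081967)
a(t) = sqrt(-10 + t)
F + (422 + 2328)*(a(-17) + b(-20, -37)) = -1/1220 + (422 + 2328)*(sqrt(-10 - 17) - 3*(-20)) = -1/1220 + 2750*(sqrt(-27) + 60) = -1/1220 + 2750*(3*I*sqrt(3) + 60) = -1/1220 + 2750*(60 + 3*I*sqrt(3)) = -1/1220 + (165000 + 8250*I*sqrt(3)) = 201299999/1220 + 8250*I*sqrt(3)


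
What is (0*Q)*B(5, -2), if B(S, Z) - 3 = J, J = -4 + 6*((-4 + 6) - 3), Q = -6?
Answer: 0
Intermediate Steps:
J = -10 (J = -4 + 6*(2 - 3) = -4 + 6*(-1) = -4 - 6 = -10)
B(S, Z) = -7 (B(S, Z) = 3 - 10 = -7)
(0*Q)*B(5, -2) = (0*(-6))*(-7) = 0*(-7) = 0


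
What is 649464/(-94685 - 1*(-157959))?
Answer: 324732/31637 ≈ 10.264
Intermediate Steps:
649464/(-94685 - 1*(-157959)) = 649464/(-94685 + 157959) = 649464/63274 = 649464*(1/63274) = 324732/31637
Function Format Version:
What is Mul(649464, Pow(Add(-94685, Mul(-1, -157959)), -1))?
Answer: Rational(324732, 31637) ≈ 10.264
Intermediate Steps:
Mul(649464, Pow(Add(-94685, Mul(-1, -157959)), -1)) = Mul(649464, Pow(Add(-94685, 157959), -1)) = Mul(649464, Pow(63274, -1)) = Mul(649464, Rational(1, 63274)) = Rational(324732, 31637)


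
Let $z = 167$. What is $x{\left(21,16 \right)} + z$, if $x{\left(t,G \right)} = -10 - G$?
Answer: $141$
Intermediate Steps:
$x{\left(21,16 \right)} + z = \left(-10 - 16\right) + 167 = -26 + 167 = 141$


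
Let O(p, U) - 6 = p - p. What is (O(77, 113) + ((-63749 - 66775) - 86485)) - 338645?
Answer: -555648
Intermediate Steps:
O(p, U) = 6 (O(p, U) = 6 + (p - p) = 6 + 0 = 6)
(O(77, 113) + ((-63749 - 66775) - 86485)) - 338645 = (6 + ((-63749 - 66775) - 86485)) - 338645 = (6 + (-130524 - 86485)) - 338645 = (6 - 217009) - 338645 = -217003 - 338645 = -555648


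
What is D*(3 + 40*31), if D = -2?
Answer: -2486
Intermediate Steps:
D*(3 + 40*31) = -2*(3 + 40*31) = -2*(3 + 1240) = -2*1243 = -2486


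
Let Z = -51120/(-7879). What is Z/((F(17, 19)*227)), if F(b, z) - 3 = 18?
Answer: 17040/12519731 ≈ 0.0013611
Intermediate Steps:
F(b, z) = 21 (F(b, z) = 3 + 18 = 21)
Z = 51120/7879 (Z = -51120*(-1/7879) = 51120/7879 ≈ 6.4881)
Z/((F(17, 19)*227)) = 51120/(7879*((21*227))) = (51120/7879)/4767 = (51120/7879)*(1/4767) = 17040/12519731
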